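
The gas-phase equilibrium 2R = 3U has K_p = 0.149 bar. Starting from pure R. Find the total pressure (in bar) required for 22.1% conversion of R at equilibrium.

Let X = conversion of R (basis 1 mol R); extent of reaction ξ = 0.5X.
Mole table: n_R = 1 − X; n_U = 1.5X.
Total moles n_T = 1 + 0.5X.
K_p = p_U^3 / (p_R^2) with p_i = (n_i/n_T)·P.
At X = 0.221: the mole-fraction product g(X) = Π y_i^ν_i = 0.05406. Since K_p = g(X)·P^{1}, P = (K_p/g)^(1/1) = (0.149/0.05406)^(1/1) = 2.76 bar.

P = 2.76 bar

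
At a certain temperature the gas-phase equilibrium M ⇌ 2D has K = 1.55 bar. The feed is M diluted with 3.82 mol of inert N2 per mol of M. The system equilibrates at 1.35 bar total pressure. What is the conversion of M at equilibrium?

X = 0.695

Basis: 1 mol M initially; let X = conversion of M. Extent ξ = X.
Species balance: n_M = 1 − X; n_D = 2X; n_I = 3.82 (inert).
Summing: n_T = 4.82 + X.
Mole fractions y_i = n_i/n_T; K = p_D^2 / (p_M) with p_i = y_i·P.
This yields a degree-2 equation in X; solving on (0,1), X = 0.695.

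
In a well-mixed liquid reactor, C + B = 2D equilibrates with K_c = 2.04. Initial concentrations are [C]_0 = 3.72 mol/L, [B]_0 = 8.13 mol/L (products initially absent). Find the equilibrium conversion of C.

Let X = conversion of C; extent ξ = 3.72·X mol/L.
Concentrations: [C] = 3.72 − 3.72X; [B] = 8.13 − 3.72X; [D] = 7.44X.
K_c = [D]^2 / ([C] [B]).
Solving K_c = 2.04 for X ∈ (0,1): X = 0.583.

X = 0.583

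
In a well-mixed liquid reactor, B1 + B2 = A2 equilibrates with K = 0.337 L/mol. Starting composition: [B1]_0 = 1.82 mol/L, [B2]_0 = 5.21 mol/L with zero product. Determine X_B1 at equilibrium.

X = 0.583

Let X = conversion of B1; extent ξ = 1.82·X mol/L.
Concentrations: [B1] = 1.82 − 1.82X; [B2] = 5.21 − 1.82X; [A2] = 1.82X.
K = [A2] / ([B1] [B2]).
Setting equal to 0.337 and solving for X on (0,1) gives X = 0.583.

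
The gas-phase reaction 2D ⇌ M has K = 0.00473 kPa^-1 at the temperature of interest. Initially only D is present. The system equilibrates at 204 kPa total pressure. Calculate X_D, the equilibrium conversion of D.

Let X = conversion of D (basis 1 mol D); extent of reaction ξ = 0.5X.
Mole table: n_D = 1 − X; n_M = 0.5X.
Summing: n_T = 1 − 0.5X.
y_i = n_i/n_T, p_i = y_i·P. K = p_M / (p_D^2).
Substituting and setting equal to 0.00473 kPa^-1 gives a polynomial in X; the root in (0,1) is X = 0.546.

X = 0.546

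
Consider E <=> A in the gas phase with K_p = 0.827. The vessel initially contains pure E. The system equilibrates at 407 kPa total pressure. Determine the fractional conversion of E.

X = 0.453

Let X = conversion of E (basis 1 mol E); extent of reaction ξ = X.
Species balance: n_E = 1 − X; n_A = X.
Since Δν = 0, n_T = 1 throughout.
y_i = n_i/n_T, p_i = y_i·P. K_p = p_A / (p_E).
This yields a degree-1 equation in X; solving on (0,1), X = 0.453.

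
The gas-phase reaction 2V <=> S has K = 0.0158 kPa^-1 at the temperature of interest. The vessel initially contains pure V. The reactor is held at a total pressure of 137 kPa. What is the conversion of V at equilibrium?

Let X = conversion of V (basis 1 mol V); extent of reaction ξ = 0.5X.
Species balance: n_V = 1 − X; n_S = 0.5X.
Summing: n_T = 1 − 0.5X.
y_i = n_i/n_T, p_i = y_i·P. K = p_S / (p_V^2).
Substituting and setting equal to 0.0158 kPa^-1 gives a polynomial in X; the root in (0,1) is X = 0.678.

X = 0.678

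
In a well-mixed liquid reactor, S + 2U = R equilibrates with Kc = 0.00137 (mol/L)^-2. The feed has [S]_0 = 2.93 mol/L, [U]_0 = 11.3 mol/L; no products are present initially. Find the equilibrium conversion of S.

X = 0.132

Let X = conversion of S; extent ξ = 2.93·X mol/L.
Concentrations: [S] = 2.93 − 2.93X; [U] = 11.3 − 5.86X; [R] = 2.93X.
Kc = [R] / ([S] [U]^2).
Solving Kc = 0.00137 for X ∈ (0,1): X = 0.132.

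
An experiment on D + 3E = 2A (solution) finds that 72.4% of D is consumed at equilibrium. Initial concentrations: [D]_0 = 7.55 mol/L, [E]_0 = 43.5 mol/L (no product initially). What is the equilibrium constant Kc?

Kc = 0.00288 (mol/L)^-2

Let X = conversion of D.
Concentrations: [D] = 7.55 − 7.55X; [E] = 43.5 − 22.6X; [A] = 15.1X.
At X = 0.724: [D] = 2.08, [E] = 27.1, [A] = 10.9.
Kc = [A]^2 / ([D] [E]^3) = 0.00288 (mol/L)^-2.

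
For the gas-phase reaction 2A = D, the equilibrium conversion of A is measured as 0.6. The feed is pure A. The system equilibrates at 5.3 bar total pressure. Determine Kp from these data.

Kp = 0.248 bar^-1

Let X = conversion of A (basis 1 mol A); extent of reaction ξ = 0.5X.
Species balance: n_A = 1 − X; n_D = 0.5X.
Total moles n_T = 1 − 0.5X.
At X = 0.6: n_A = 0.4, n_D = 0.3, n_T = 0.7.
p_i = (n_i/n_T)·P. Kp = p_D / (p_A^2) = 0.248 bar^-1.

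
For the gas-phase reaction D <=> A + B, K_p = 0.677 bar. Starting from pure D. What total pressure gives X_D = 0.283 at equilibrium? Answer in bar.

Basis: 1 mol D initially; let X = conversion of D. Extent ξ = X.
Mole table: n_D = 1 − X; n_A = X; n_B = X.
Summing: n_T = 1 + X.
K_p = p_A p_B / (p_D) with p_i = (n_i/n_T)·P.
At X = 0.283: the mole-fraction product g(X) = Π y_i^ν_i = 0.08706. Since K_p = g(X)·P^{1}, P = (K_p/g)^(1/1) = (0.677/0.08706)^(1/1) = 7.78 bar.

P = 7.78 bar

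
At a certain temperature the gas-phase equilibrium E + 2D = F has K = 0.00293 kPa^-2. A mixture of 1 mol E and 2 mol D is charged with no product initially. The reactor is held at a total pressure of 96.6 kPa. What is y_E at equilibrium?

Let X = conversion of E (basis 1 mol E); extent of reaction ξ = X.
Mole table: n_E = 1 − X; n_D = 2 − 2X; n_F = X.
Total moles n_T = 3 − 2X.
y_i = n_i/n_T, p_i = y_i·P. K = p_F / (p_E p_D^2).
Equating to 0.00293 kPa^-2 and solving on 0 < X < 1: X = 0.751.
Then n_E = 0.249, n_T = 1.5, so y_E = 0.166.

y_E = 0.166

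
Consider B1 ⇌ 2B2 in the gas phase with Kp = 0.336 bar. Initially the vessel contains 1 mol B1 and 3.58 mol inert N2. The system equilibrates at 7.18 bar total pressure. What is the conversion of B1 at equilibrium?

Take 1 mol B1 as basis and let X be its fractional conversion, so ξ = X.
Moles: n_B1 = 1 − X; n_B2 = 2X; n_I = 3.58 (inert).
n_T = Σnᵢ = 4.58 + X.
With p_i = (n_i/n_T)P, Kp = p_B2^2 / (p_B1).
Setting this equal to 0.336 bar and taking the physical root (0 < X < 1) gives X = 0.210.

X = 0.210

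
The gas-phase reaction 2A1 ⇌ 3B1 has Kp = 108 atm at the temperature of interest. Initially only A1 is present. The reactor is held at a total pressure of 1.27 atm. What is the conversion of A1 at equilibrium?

X = 0.866

Let X = conversion of A1 (basis 1 mol A1); extent of reaction ξ = 0.5X.
Mole table: n_A1 = 1 − X; n_B1 = 1.5X.
n_T = Σnᵢ = 1 + 0.5X.
Mole fractions y_i = n_i/n_T; Kp = p_B1^3 / (p_A1^2) with p_i = y_i·P.
This yields a degree-3 equation in X; solving on (0,1), X = 0.866.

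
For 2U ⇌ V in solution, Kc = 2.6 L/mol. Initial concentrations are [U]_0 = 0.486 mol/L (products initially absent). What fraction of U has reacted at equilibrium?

Let X = conversion of U; extent ξ = 0.486X/2 mol/L.
Concentrations: [U] = 0.486 − 0.486X; [V] = 0.243X.
Kc = [V] / ([U]^2).
This equals 2.6 at X = 0.538 (the root in 0 < X < 1).

X = 0.538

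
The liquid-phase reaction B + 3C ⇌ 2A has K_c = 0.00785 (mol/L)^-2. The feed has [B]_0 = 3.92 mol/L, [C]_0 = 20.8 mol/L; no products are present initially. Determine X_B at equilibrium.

X = 0.643

Let X = conversion of B; extent ξ = 3.92·X mol/L.
Concentrations: [B] = 3.92 − 3.92X; [C] = 20.8 − 11.8X; [A] = 7.84X.
K_c = [A]^2 / ([B] [C]^3).
Setting equal to 0.00785 and solving for X on (0,1) gives X = 0.643.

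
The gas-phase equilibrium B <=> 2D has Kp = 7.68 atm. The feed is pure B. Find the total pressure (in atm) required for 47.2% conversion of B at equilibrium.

Take 1 mol B as basis and let X be its fractional conversion, so ξ = X.
Species balance: n_B = 1 − X; n_D = 2X.
Total moles n_T = 1 + X.
Kp = p_D^2 / (p_B) with p_i = (n_i/n_T)·P.
At X = 0.472: the mole-fraction product g(X) = Π y_i^ν_i = 1.147. Since Kp = g(X)·P^{1}, P = (Kp/g)^(1/1) = (7.68/1.147)^(1/1) = 6.7 atm.

P = 6.7 atm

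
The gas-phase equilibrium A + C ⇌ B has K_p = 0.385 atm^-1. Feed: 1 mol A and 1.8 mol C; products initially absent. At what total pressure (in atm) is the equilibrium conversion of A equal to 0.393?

P = 2.88 atm

Basis: 1 mol A initially; let X = conversion of A. Extent ξ = X.
Moles: n_A = 1 − X; n_C = 1.8 − X; n_B = X.
n_T = Σnᵢ = 2.8 − X.
K_p = p_B / (p_A p_C) with p_i = (n_i/n_T)·P.
At X = 0.393: the mole-fraction product g(X) = Π y_i^ν_i = 1.108. Since K_p = g(X)·P^{-1}, P = (g/K_p)^(1/1) = (1.108/0.385)^(1/1) = 2.88 atm.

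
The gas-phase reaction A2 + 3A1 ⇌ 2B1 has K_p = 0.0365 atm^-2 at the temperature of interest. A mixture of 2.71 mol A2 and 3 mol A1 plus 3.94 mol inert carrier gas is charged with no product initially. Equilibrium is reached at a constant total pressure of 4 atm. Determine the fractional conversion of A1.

X = 0.230

Let X = conversion of A1 (basis 3 mol A1); extent of reaction ξ = X.
At extent ξ: n_A2 = 2.71 − X; n_A1 = 3 − 3X; n_B1 = 2X; n_I = 3.94 (inert).
Summing: n_T = 9.65 − 2X.
With p_i = (n_i/n_T)P, K_p = p_B1^2 / (p_A2 p_A1^3).
Substituting and setting equal to 0.0365 atm^-2 gives a polynomial in X; the root in (0,1) is X = 0.230.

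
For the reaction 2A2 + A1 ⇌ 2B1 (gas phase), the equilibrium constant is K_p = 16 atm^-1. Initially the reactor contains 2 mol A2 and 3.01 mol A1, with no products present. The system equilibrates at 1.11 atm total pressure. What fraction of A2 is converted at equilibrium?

Basis: 2 mol A2 initially; let X = conversion of A2. Extent ξ = X.
At extent ξ: n_A2 = 2 − 2X; n_A1 = 3.01 − X; n_B1 = 2X.
Summing: n_T = 5.01 − X.
y_i = n_i/n_T, p_i = y_i·P. K_p = p_B1^2 / (p_A2^2 p_A1).
This yields a degree-3 equation in X; solving on (0,1), X = 0.754.

X = 0.754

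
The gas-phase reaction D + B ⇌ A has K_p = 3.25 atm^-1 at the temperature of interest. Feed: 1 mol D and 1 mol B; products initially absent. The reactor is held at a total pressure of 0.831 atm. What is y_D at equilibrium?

Basis: 1 mol D initially; let X = conversion of D. Extent ξ = X.
Moles: n_D = 1 − X; n_B = 1 − X; n_A = X.
Summing: n_T = 2 − X.
With p_i = (n_i/n_T)P, K_p = p_A / (p_D p_B).
This yields a degree-2 equation in X; solving on (0,1), X = 0.480.
Then n_D = 0.52, n_T = 1.52, so y_D = 0.342.

y_D = 0.342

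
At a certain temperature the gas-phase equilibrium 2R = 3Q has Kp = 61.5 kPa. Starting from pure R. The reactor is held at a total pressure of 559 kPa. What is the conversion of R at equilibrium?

Take 1 mol R as basis and let X be its fractional conversion, so ξ = 0.5X.
Mole table: n_R = 1 − X; n_Q = 1.5X.
Total moles n_T = 1 + 0.5X.
y_i = n_i/n_T, p_i = y_i·P. Kp = p_Q^3 / (p_R^2).
Substituting and setting equal to 61.5 kPa gives a polynomial in X; the root in (0,1) is X = 0.270.

X = 0.270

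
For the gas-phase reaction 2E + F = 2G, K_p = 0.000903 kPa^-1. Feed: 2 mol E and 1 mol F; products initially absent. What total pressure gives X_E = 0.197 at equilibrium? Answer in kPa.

Basis: 2 mol E initially; let X = conversion of E. Extent ξ = X.
Moles: n_E = 2 − 2X; n_F = 1 − X; n_G = 2X.
Total moles n_T = 3 − X.
K_p = p_G^2 / (p_E^2 p_F) with p_i = (n_i/n_T)·P.
At X = 0.197: the mole-fraction product g(X) = Π y_i^ν_i = 0.2101. Since K_p = g(X)·P^{-1}, P = (g/K_p)^(1/1) = (0.2101/0.000903)^(1/1) = 233 kPa.

P = 233 kPa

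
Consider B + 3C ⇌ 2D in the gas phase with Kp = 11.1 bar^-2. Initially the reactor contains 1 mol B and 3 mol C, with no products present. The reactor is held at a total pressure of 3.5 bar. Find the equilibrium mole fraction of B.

Let X = conversion of B (basis 1 mol B); extent of reaction ξ = X.
At extent ξ: n_B = 1 − X; n_C = 3 − 3X; n_D = 2X.
Total moles n_T = 4 − 2X.
With p_i = (n_i/n_T)P, Kp = p_D^2 / (p_B p_C^3).
Setting this equal to 11.1 bar^-2 and taking the physical root (0 < X < 1) gives X = 0.751.
Then n_B = 0.249, n_T = 2.5, so y_B = 0.100.

y_B = 0.100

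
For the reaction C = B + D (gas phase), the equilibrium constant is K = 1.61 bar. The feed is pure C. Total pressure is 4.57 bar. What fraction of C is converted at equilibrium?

Let X = conversion of C (basis 1 mol C); extent of reaction ξ = X.
At extent ξ: n_C = 1 − X; n_B = X; n_D = X.
n_T = Σnᵢ = 1 + X.
y_i = n_i/n_T, p_i = y_i·P. K = p_B p_D / (p_C).
Substituting and setting equal to 1.61 bar gives a polynomial in X; the root in (0,1) is X = 0.510.

X = 0.510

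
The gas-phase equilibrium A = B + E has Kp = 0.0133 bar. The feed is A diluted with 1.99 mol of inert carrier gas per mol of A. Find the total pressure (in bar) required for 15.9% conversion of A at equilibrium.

P = 1.39 bar

Let X = conversion of A (basis 1 mol A); extent of reaction ξ = X.
Mole table: n_A = 1 − X; n_B = X; n_E = X; n_I = 1.99 (inert).
n_T = Σnᵢ = 2.99 + X.
Kp = p_B p_E / (p_A) with p_i = (n_i/n_T)·P.
At X = 0.159: the mole-fraction product g(X) = Π y_i^ν_i = 0.009546. Since Kp = g(X)·P^{1}, P = (Kp/g)^(1/1) = (0.0133/0.009546)^(1/1) = 1.39 bar.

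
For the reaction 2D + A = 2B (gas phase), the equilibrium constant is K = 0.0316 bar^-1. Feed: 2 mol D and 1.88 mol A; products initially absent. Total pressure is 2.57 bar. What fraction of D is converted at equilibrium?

Basis: 2 mol D initially; let X = conversion of D. Extent ξ = X.
At extent ξ: n_D = 2 − 2X; n_A = 1.88 − X; n_B = 2X.
Total moles n_T = 3.88 − X.
y_i = n_i/n_T, p_i = y_i·P. K = p_B^2 / (p_D^2 p_A).
Substituting and setting equal to 0.0316 bar^-1 gives a polynomial in X; the root in (0,1) is X = 0.162.

X = 0.162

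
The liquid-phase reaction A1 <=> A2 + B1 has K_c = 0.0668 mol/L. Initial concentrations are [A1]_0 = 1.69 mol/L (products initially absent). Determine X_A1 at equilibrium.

X = 0.180

Let X = conversion of A1; extent ξ = 1.69·X mol/L.
Concentrations: [A1] = 1.69 − 1.69X; [A2] = 1.69X; [B1] = 1.69X.
K_c = [A2] [B1] / ([A1]).
Solving K_c = 0.0668 for X ∈ (0,1): X = 0.180.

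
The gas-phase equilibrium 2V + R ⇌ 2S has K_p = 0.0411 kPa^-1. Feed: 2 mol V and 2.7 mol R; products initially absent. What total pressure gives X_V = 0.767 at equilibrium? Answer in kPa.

P = 536 kPa

Let X = conversion of V (basis 2 mol V); extent of reaction ξ = X.
Species balance: n_V = 2 − 2X; n_R = 2.7 − X; n_S = 2X.
Total moles n_T = 4.7 − X.
K_p = p_S^2 / (p_V^2 p_R) with p_i = (n_i/n_T)·P.
At X = 0.767: the mole-fraction product g(X) = Π y_i^ν_i = 22.05. Since K_p = g(X)·P^{-1}, P = (g/K_p)^(1/1) = (22.05/0.0411)^(1/1) = 536 kPa.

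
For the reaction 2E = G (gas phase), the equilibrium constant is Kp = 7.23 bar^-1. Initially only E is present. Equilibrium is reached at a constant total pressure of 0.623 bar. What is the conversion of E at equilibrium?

Take 1 mol E as basis and let X be its fractional conversion, so ξ = 0.5X.
Moles: n_E = 1 − X; n_G = 0.5X.
n_T = Σnᵢ = 1 − 0.5X.
Mole fractions y_i = n_i/n_T; Kp = p_G / (p_E^2) with p_i = y_i·P.
Setting this equal to 7.23 bar^-1 and taking the physical root (0 < X < 1) gives X = 0.771.

X = 0.771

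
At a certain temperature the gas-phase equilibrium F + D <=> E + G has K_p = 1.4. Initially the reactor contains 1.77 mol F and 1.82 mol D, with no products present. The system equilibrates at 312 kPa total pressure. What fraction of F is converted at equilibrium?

X = 0.549

Take 1.77 mol F as basis and let X be its fractional conversion, so ξ = 1.77X.
Mole table: n_F = 1.77 − 1.77X; n_D = 1.82 − 1.77X; n_E = 1.77X; n_G = 1.77X.
Since Δν = 0, n_T = 3.59 throughout.
y_i = n_i/n_T, p_i = y_i·P. K_p = p_E p_G / (p_F p_D).
Equating to 1.4 and solving on 0 < X < 1: X = 0.549.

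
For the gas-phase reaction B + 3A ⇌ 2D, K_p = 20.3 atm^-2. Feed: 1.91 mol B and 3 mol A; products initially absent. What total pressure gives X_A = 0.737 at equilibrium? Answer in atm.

Basis: 3 mol A initially; let X = conversion of A. Extent ξ = X.
Mole table: n_B = 1.91 − X; n_A = 3 − 3X; n_D = 2X.
n_T = Σnᵢ = 4.91 − 2X.
K_p = p_D^2 / (p_B p_A^3) with p_i = (n_i/n_T)·P.
At X = 0.737: the mole-fraction product g(X) = Π y_i^ν_i = 44.52. Since K_p = g(X)·P^{-2}, P = (g/K_p)^(1/2) = (44.52/20.3)^(1/2) = 1.48 atm.

P = 1.48 atm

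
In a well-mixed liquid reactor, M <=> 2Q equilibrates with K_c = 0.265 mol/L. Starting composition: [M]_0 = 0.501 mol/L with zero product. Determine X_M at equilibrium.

Let X = conversion of M; extent ξ = 0.501·X mol/L.
Concentrations: [M] = 0.501 − 0.501X; [Q] = 1X.
K_c = [Q]^2 / ([M]).
Equating to 0.265 mol/L: the physical root is X = 0.303.

X = 0.303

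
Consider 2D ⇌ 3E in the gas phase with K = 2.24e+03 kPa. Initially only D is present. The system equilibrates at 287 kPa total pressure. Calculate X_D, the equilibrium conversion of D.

X = 0.681

Basis: 1 mol D initially; let X = conversion of D. Extent ξ = 0.5X.
At extent ξ: n_D = 1 − X; n_E = 1.5X.
Total moles n_T = 1 + 0.5X.
y_i = n_i/n_T, p_i = y_i·P. K = p_E^3 / (p_D^2).
Equating to 2.24e+03 kPa and solving on 0 < X < 1: X = 0.681.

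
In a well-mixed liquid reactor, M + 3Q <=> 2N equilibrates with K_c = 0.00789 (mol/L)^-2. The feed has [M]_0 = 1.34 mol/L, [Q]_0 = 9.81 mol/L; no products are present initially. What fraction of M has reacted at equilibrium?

Let X = conversion of M; extent ξ = 1.34·X mol/L.
Concentrations: [M] = 1.34 − 1.34X; [Q] = 9.81 − 4.02X; [N] = 2.68X.
K_c = [N]^2 / ([M] [Q]^3).
Setting equal to 0.00789 and solving for X on (0,1) gives X = 0.545.

X = 0.545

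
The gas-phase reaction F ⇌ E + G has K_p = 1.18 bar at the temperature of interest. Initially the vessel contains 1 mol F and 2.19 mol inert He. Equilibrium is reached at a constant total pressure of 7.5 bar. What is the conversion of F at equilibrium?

Basis: 1 mol F initially; let X = conversion of F. Extent ξ = X.
Mole table: n_F = 1 − X; n_E = X; n_G = X; n_I = 2.19 (inert).
Summing: n_T = 3.19 + X.
With p_i = (n_i/n_T)P, K_p = p_E p_G / (p_F).
This yields a degree-2 equation in X; solving on (0,1), X = 0.526.

X = 0.526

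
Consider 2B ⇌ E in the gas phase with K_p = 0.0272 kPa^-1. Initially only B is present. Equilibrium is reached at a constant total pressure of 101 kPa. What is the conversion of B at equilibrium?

X = 0.711

Let X = conversion of B (basis 1 mol B); extent of reaction ξ = 0.5X.
At extent ξ: n_B = 1 − X; n_E = 0.5X.
Total moles n_T = 1 − 0.5X.
Mole fractions y_i = n_i/n_T; K_p = p_E / (p_B^2) with p_i = y_i·P.
Setting this equal to 0.0272 kPa^-1 and taking the physical root (0 < X < 1) gives X = 0.711.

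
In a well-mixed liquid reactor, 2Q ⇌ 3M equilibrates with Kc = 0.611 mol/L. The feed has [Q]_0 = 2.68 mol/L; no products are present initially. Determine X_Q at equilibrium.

Let X = conversion of Q; extent ξ = 2.68X/2 mol/L.
Concentrations: [Q] = 2.68 − 2.68X; [M] = 4.02X.
Kc = [M]^3 / ([Q]^2).
Setting equal to 0.611 and solving for X on (0,1) gives X = 0.316.

X = 0.316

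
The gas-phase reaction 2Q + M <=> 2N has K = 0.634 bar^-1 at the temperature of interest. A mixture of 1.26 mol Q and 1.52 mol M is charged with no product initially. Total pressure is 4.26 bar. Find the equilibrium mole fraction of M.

y_M = 0.484

Take 1.26 mol Q as basis and let X be its fractional conversion, so ξ = 0.63X.
Species balance: n_Q = 1.26 − 1.26X; n_M = 1.52 − 0.63X; n_N = 1.26X.
Summing: n_T = 2.78 − 0.63X.
Mole fractions y_i = n_i/n_T; K = p_N^2 / (p_Q^2 p_M) with p_i = y_i·P.
This yields a degree-3 equation in X; solving on (0,1), X = 0.534.
Then n_M = 1.18, n_T = 2.44, so y_M = 0.484.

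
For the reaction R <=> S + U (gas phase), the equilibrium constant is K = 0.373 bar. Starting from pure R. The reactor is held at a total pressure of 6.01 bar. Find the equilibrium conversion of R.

Take 1 mol R as basis and let X be its fractional conversion, so ξ = X.
At extent ξ: n_R = 1 − X; n_S = X; n_U = X.
Total moles n_T = 1 + X.
With p_i = (n_i/n_T)P, K = p_S p_U / (p_R).
Substituting and setting equal to 0.373 bar gives a polynomial in X; the root in (0,1) is X = 0.242.

X = 0.242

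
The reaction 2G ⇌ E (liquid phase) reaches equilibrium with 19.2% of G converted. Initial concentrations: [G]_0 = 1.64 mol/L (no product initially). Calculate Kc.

Let X = conversion of G.
Concentrations: [G] = 1.64 − 1.64X; [E] = 0.82X.
At X = 0.192: [G] = 1.33, [E] = 0.157.
Kc = [E] / ([G]^2) = 0.0897 L/mol.

Kc = 0.0897 L/mol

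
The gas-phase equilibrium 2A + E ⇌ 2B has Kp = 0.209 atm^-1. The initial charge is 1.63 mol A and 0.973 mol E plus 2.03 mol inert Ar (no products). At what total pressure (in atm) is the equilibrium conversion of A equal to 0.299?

P = 5.24 atm

Basis: 1.63 mol A initially; let X = conversion of A. Extent ξ = 0.815X.
At extent ξ: n_A = 1.63 − 1.63X; n_E = 0.973 − 0.815X; n_B = 1.63X; n_I = 2.03 (inert).
Summing: n_T = 4.63 − 0.815X.
Kp = p_B^2 / (p_A^2 p_E) with p_i = (n_i/n_T)·P.
At X = 0.299: the mole-fraction product g(X) = Π y_i^ν_i = 1.095. Since Kp = g(X)·P^{-1}, P = (g/Kp)^(1/1) = (1.095/0.209)^(1/1) = 5.24 atm.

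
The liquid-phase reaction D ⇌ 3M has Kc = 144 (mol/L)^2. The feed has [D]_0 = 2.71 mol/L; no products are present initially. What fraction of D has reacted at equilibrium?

X = 0.640

Let X = conversion of D; extent ξ = 2.71·X mol/L.
Concentrations: [D] = 2.71 − 2.71X; [M] = 8.13X.
Kc = [M]^3 / ([D]).
Equating to 144 (mol/L)^2: the physical root is X = 0.640.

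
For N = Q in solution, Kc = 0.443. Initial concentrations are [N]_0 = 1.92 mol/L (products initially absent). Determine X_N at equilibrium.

Let X = conversion of N; extent ξ = 1.92·X mol/L.
Concentrations: [N] = 1.92 − 1.92X; [Q] = 1.92X.
Kc = [Q] / ([N]).
Solving Kc = 0.443 for X ∈ (0,1): X = 0.307.

X = 0.307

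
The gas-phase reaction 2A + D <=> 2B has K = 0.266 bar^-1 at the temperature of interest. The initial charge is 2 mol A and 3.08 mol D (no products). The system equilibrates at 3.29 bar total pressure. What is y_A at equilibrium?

y_A = 0.251

Let X = conversion of A (basis 2 mol A); extent of reaction ξ = X.
At extent ξ: n_A = 2 − 2X; n_D = 3.08 − X; n_B = 2X.
n_T = Σnᵢ = 5.08 − X.
With p_i = (n_i/n_T)P, K = p_B^2 / (p_A^2 p_D).
This yields a degree-3 equation in X; solving on (0,1), X = 0.414.
Then n_A = 1.17, n_T = 4.67, so y_A = 0.251.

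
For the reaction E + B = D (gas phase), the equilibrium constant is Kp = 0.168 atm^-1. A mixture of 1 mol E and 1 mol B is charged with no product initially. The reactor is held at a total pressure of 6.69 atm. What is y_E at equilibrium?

Take 1 mol E as basis and let X be its fractional conversion, so ξ = X.
Species balance: n_E = 1 − X; n_B = 1 − X; n_D = X.
Summing: n_T = 2 − X.
y_i = n_i/n_T, p_i = y_i·P. Kp = p_D / (p_E p_B).
Setting this equal to 0.168 atm^-1 and taking the physical root (0 < X < 1) gives X = 0.314.
Then n_E = 0.686, n_T = 1.69, so y_E = 0.407.

y_E = 0.407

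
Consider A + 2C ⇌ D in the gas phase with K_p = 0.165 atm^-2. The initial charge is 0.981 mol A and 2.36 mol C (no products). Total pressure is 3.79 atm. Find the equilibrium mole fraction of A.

y_A = 0.218

Take 0.981 mol A as basis and let X be its fractional conversion, so ξ = 0.981X.
At extent ξ: n_A = 0.981 − 0.981X; n_C = 2.36 − 1.96X; n_D = 0.981X.
Summing: n_T = 3.34 − 1.96X.
Mole fractions y_i = n_i/n_T; K_p = p_D / (p_A p_C^2) with p_i = y_i·P.
This yields a degree-3 equation in X; solving on (0,1), X = 0.459.
Then n_A = 0.531, n_T = 2.44, so y_A = 0.218.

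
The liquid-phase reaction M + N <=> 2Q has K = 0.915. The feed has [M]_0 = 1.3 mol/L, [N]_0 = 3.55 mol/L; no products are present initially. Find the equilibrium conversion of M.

X = 0.503

Let X = conversion of M; extent ξ = 1.3·X mol/L.
Concentrations: [M] = 1.3 − 1.3X; [N] = 3.55 − 1.3X; [Q] = 2.6X.
K = [Q]^2 / ([M] [N]).
Equating to 0.915: the physical root is X = 0.503.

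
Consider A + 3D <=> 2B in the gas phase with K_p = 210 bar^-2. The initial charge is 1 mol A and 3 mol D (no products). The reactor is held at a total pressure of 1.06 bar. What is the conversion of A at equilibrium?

Basis: 1 mol A initially; let X = conversion of A. Extent ξ = X.
Species balance: n_A = 1 − X; n_D = 3 − 3X; n_B = 2X.
Total moles n_T = 4 − 2X.
With p_i = (n_i/n_T)P, K_p = p_B^2 / (p_A p_D^3).
Setting this equal to 210 bar^-2 and taking the physical root (0 < X < 1) gives X = 0.782.

X = 0.782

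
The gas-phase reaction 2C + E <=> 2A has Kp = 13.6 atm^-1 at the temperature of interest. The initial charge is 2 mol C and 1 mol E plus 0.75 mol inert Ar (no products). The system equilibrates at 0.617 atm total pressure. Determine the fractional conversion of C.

Basis: 2 mol C initially; let X = conversion of C. Extent ξ = X.
At extent ξ: n_C = 2 − 2X; n_E = 1 − X; n_A = 2X; n_I = 0.75 (inert).
Summing: n_T = 3.75 − X.
Mole fractions y_i = n_i/n_T; Kp = p_A^2 / (p_C^2 p_E) with p_i = y_i·P.
Substituting and setting equal to 13.6 atm^-1 gives a polynomial in X; the root in (0,1) is X = 0.526.

X = 0.526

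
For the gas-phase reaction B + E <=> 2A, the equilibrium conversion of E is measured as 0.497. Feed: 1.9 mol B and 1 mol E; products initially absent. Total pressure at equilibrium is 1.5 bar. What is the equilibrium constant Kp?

Kp = 1.4

Basis: 1 mol E initially; let X = conversion of E. Extent ξ = X.
Species balance: n_B = 1.9 − X; n_E = 1 − X; n_A = 2X.
Since Δν = 0, n_T = 2.9 throughout.
At X = 0.497: n_B = 1.4, n_E = 0.503, n_A = 0.994, n_T = 2.9.
p_i = (n_i/n_T)·P. Kp = p_A^2 / (p_B p_E) = 1.4.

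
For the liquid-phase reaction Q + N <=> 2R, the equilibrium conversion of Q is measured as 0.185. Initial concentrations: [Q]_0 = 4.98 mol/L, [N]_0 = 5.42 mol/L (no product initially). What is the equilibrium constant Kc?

Let X = conversion of Q.
Concentrations: [Q] = 4.98 − 4.98X; [N] = 5.42 − 4.98X; [R] = 9.96X.
At X = 0.185: [Q] = 4.06, [N] = 4.5, [R] = 1.84.
Kc = [R]^2 / ([Q] [N]) = 0.186.

Kc = 0.186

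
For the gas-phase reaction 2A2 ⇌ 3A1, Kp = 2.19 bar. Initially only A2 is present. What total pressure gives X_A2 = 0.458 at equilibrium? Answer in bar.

P = 2.44 bar

Take 1 mol A2 as basis and let X be its fractional conversion, so ξ = 0.5X.
Moles: n_A2 = 1 − X; n_A1 = 1.5X.
Summing: n_T = 1 + 0.5X.
Kp = p_A1^3 / (p_A2^2) with p_i = (n_i/n_T)·P.
At X = 0.458: the mole-fraction product g(X) = Π y_i^ν_i = 0.8981. Since Kp = g(X)·P^{1}, P = (Kp/g)^(1/1) = (2.19/0.8981)^(1/1) = 2.44 bar.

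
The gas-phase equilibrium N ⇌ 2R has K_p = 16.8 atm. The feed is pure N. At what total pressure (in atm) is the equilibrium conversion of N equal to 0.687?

P = 4.7 atm

Let X = conversion of N (basis 1 mol N); extent of reaction ξ = X.
Moles: n_N = 1 − X; n_R = 2X.
n_T = Σnᵢ = 1 + X.
K_p = p_R^2 / (p_N) with p_i = (n_i/n_T)·P.
At X = 0.687: the mole-fraction product g(X) = Π y_i^ν_i = 3.575. Since K_p = g(X)·P^{1}, P = (K_p/g)^(1/1) = (16.8/3.575)^(1/1) = 4.7 atm.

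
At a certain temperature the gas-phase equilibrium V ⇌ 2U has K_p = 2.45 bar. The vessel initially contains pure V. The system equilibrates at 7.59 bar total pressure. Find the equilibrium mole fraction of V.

y_V = 0.571

Basis: 1 mol V initially; let X = conversion of V. Extent ξ = X.
Mole table: n_V = 1 − X; n_U = 2X.
n_T = Σnᵢ = 1 + X.
Mole fractions y_i = n_i/n_T; K_p = p_U^2 / (p_V) with p_i = y_i·P.
Setting this equal to 2.45 bar and taking the physical root (0 < X < 1) gives X = 0.273.
Then n_V = 0.727, n_T = 1.27, so y_V = 0.571.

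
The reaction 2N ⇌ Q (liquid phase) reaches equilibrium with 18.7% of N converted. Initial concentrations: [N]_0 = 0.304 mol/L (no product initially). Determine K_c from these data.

K_c = 0.465 L/mol

Let X = conversion of N.
Concentrations: [N] = 0.304 − 0.304X; [Q] = 0.152X.
At X = 0.187: [N] = 0.247, [Q] = 0.0284.
K_c = [Q] / ([N]^2) = 0.465 L/mol.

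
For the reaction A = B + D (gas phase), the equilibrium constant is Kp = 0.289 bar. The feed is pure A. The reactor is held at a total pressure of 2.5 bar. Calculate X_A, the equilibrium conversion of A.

Take 1 mol A as basis and let X be its fractional conversion, so ξ = X.
Mole table: n_A = 1 − X; n_B = X; n_D = X.
Total moles n_T = 1 + X.
y_i = n_i/n_T, p_i = y_i·P. Kp = p_B p_D / (p_A).
Equating to 0.289 bar and solving on 0 < X < 1: X = 0.322.

X = 0.322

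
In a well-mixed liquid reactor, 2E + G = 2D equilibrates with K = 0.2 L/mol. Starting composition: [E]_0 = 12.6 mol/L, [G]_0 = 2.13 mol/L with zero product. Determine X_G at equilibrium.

Let X = conversion of G; extent ξ = 2.13·X mol/L.
Concentrations: [E] = 12.6 − 4.26X; [G] = 2.13 − 2.13X; [D] = 4.26X.
K = [D]^2 / ([E]^2 [G]).
Solving K = 0.2 for X ∈ (0,1): X = 0.739.

X = 0.739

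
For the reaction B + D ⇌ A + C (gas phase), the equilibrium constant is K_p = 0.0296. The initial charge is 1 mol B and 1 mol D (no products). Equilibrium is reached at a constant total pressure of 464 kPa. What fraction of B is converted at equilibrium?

Take 1 mol B as basis and let X be its fractional conversion, so ξ = X.
Moles: n_B = 1 − X; n_D = 1 − X; n_A = X; n_C = X.
Total moles n_T = 2 (Δν = 0, constant).
With p_i = (n_i/n_T)P, K_p = p_A p_C / (p_B p_D).
Setting this equal to 0.0296 and taking the physical root (0 < X < 1) gives X = 0.147.

X = 0.147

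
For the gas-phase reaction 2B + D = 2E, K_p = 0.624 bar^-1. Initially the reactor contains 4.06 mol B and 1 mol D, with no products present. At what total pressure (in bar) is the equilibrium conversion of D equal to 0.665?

Take 1 mol D as basis and let X be its fractional conversion, so ξ = X.
Species balance: n_B = 4.06 − 2X; n_D = 1 − X; n_E = 2X.
Total moles n_T = 5.06 − X.
K_p = p_E^2 / (p_B^2 p_D) with p_i = (n_i/n_T)·P.
At X = 0.665: the mole-fraction product g(X) = Π y_i^ν_i = 3.114. Since K_p = g(X)·P^{-1}, P = (g/K_p)^(1/1) = (3.114/0.624)^(1/1) = 4.99 bar.

P = 4.99 bar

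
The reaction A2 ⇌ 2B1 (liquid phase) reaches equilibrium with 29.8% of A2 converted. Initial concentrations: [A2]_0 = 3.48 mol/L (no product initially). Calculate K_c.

Let X = conversion of A2.
Concentrations: [A2] = 3.48 − 3.48X; [B1] = 6.96X.
At X = 0.298: [A2] = 2.44, [B1] = 2.07.
K_c = [B1]^2 / ([A2]) = 1.76 mol/L.

K_c = 1.76 mol/L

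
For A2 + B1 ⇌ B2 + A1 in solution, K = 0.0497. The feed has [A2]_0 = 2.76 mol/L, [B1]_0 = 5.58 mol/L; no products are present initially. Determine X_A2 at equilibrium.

X = 0.256

Let X = conversion of A2; extent ξ = 2.76·X mol/L.
Concentrations: [A2] = 2.76 − 2.76X; [B1] = 5.58 − 2.76X; [B2] = 2.76X; [A1] = 2.76X.
K = [B2] [A1] / ([A2] [B1]).
Equating to 0.0497: the physical root is X = 0.256.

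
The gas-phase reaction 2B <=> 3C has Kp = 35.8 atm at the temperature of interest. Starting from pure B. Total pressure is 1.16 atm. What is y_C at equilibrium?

y_C = 0.857

Basis: 1 mol B initially; let X = conversion of B. Extent ξ = 0.5X.
Mole table: n_B = 1 − X; n_C = 1.5X.
n_T = Σnᵢ = 1 + 0.5X.
Mole fractions y_i = n_i/n_T; Kp = p_C^3 / (p_B^2) with p_i = y_i·P.
Equating to 35.8 atm and solving on 0 < X < 1: X = 0.800.
Then n_C = 1.2, n_T = 1.4, so y_C = 0.857.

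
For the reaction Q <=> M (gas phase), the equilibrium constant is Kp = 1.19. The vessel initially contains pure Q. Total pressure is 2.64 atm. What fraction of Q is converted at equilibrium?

Basis: 1 mol Q initially; let X = conversion of Q. Extent ξ = X.
Moles: n_Q = 1 − X; n_M = X.
n_T stays at 1 (no change in mole number).
y_i = n_i/n_T, p_i = y_i·P. Kp = p_M / (p_Q).
Equating to 1.19 and solving on 0 < X < 1: X = 0.543.

X = 0.543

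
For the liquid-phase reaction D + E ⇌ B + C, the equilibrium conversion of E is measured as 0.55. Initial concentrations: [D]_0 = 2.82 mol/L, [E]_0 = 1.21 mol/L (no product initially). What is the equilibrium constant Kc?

Kc = 0.378

Let X = conversion of E.
Concentrations: [D] = 2.82 − 1.21X; [E] = 1.21 − 1.21X; [B] = 1.21X; [C] = 1.21X.
At X = 0.55: [D] = 2.15, [E] = 0.544, [B] = 0.665, [C] = 0.665.
Kc = [B] [C] / ([D] [E]) = 0.378.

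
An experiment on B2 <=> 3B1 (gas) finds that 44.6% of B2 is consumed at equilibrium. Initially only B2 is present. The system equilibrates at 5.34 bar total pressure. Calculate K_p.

K_p = 34.4 bar^2

Let X = conversion of B2 (basis 1 mol B2); extent of reaction ξ = X.
Mole table: n_B2 = 1 − X; n_B1 = 3X.
n_T = Σnᵢ = 1 + 2X.
At X = 0.446: n_B2 = 0.554, n_B1 = 1.34, n_T = 1.89.
p_i = (n_i/n_T)·P. K_p = p_B1^3 / (p_B2) = 34.4 bar^2.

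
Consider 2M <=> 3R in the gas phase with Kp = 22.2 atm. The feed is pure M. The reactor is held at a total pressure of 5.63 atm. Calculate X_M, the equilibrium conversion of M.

Take 1 mol M as basis and let X be its fractional conversion, so ξ = 0.5X.
At extent ξ: n_M = 1 − X; n_R = 1.5X.
n_T = Σnᵢ = 1 + 0.5X.
With p_i = (n_i/n_T)P, Kp = p_R^3 / (p_M^2).
Setting this equal to 22.2 atm and taking the physical root (0 < X < 1) gives X = 0.612.

X = 0.612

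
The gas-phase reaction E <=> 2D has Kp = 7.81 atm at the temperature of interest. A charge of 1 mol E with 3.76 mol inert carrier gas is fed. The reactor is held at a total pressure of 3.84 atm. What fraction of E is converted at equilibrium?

X = 0.783

Let X = conversion of E (basis 1 mol E); extent of reaction ξ = X.
At extent ξ: n_E = 1 − X; n_D = 2X; n_I = 3.76 (inert).
Total moles n_T = 4.76 + X.
y_i = n_i/n_T, p_i = y_i·P. Kp = p_D^2 / (p_E).
This yields a degree-2 equation in X; solving on (0,1), X = 0.783.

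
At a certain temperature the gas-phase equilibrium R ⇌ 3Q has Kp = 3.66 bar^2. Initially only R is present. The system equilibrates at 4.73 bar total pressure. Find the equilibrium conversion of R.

Let X = conversion of R (basis 1 mol R); extent of reaction ξ = X.
Mole table: n_R = 1 − X; n_Q = 3X.
Total moles n_T = 1 + 2X.
y_i = n_i/n_T, p_i = y_i·P. Kp = p_Q^3 / (p_R).
Equating to 3.66 bar^2 and solving on 0 < X < 1: X = 0.213.

X = 0.213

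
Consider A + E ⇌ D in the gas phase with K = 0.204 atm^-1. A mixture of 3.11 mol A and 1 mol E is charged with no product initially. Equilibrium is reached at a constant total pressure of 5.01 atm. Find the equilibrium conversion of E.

X = 0.427

Basis: 1 mol E initially; let X = conversion of E. Extent ξ = X.
Moles: n_A = 3.11 − X; n_E = 1 − X; n_D = X.
Summing: n_T = 4.11 − X.
y_i = n_i/n_T, p_i = y_i·P. K = p_D / (p_A p_E).
Setting this equal to 0.204 atm^-1 and taking the physical root (0 < X < 1) gives X = 0.427.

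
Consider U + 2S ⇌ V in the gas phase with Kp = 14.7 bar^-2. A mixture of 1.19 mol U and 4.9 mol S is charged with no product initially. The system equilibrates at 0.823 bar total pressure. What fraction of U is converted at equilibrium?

Take 1.19 mol U as basis and let X be its fractional conversion, so ξ = 1.19X.
At extent ξ: n_U = 1.19 − 1.19X; n_S = 4.9 − 2.38X; n_V = 1.19X.
Total moles n_T = 6.09 − 2.38X.
Mole fractions y_i = n_i/n_T; Kp = p_V / (p_U p_S^2) with p_i = y_i·P.
Setting this equal to 14.7 bar^-2 and taking the physical root (0 < X < 1) gives X = 0.834.

X = 0.834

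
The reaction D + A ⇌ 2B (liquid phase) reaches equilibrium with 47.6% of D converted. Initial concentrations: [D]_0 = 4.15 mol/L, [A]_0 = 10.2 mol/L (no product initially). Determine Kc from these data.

Let X = conversion of D.
Concentrations: [D] = 4.15 − 4.15X; [A] = 10.2 − 4.15X; [B] = 8.3X.
At X = 0.476: [D] = 2.17, [A] = 8.22, [B] = 3.95.
Kc = [B]^2 / ([D] [A]) = 0.873.

Kc = 0.873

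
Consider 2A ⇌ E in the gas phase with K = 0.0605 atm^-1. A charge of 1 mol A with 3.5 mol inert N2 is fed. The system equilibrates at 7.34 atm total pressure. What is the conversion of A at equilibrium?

X = 0.146

Basis: 1 mol A initially; let X = conversion of A. Extent ξ = 0.5X.
Mole table: n_A = 1 − X; n_E = 0.5X; n_I = 3.5 (inert).
Total moles n_T = 4.5 − 0.5X.
With p_i = (n_i/n_T)P, K = p_E / (p_A^2).
This yields a degree-2 equation in X; solving on (0,1), X = 0.146.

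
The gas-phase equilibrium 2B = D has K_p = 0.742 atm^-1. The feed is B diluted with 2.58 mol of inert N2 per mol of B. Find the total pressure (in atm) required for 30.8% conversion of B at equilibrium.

Take 1 mol B as basis and let X be its fractional conversion, so ξ = 0.5X.
Mole table: n_B = 1 − X; n_D = 0.5X; n_I = 2.58 (inert).
Summing: n_T = 3.58 − 0.5X.
K_p = p_D / (p_B^2) with p_i = (n_i/n_T)·P.
At X = 0.308: the mole-fraction product g(X) = Π y_i^ν_i = 1.102. Since K_p = g(X)·P^{-1}, P = (g/K_p)^(1/1) = (1.102/0.742)^(1/1) = 1.48 atm.

P = 1.48 atm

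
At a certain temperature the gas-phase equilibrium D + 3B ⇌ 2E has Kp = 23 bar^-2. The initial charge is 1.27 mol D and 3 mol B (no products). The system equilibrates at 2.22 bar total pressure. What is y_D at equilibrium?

y_D = 0.182

Basis: 3 mol B initially; let X = conversion of B. Extent ξ = X.
Species balance: n_D = 1.27 − X; n_B = 3 − 3X; n_E = 2X.
Total moles n_T = 4.27 − 2X.
Mole fractions y_i = n_i/n_T; Kp = p_E^2 / (p_D p_B^3) with p_i = y_i·P.
Substituting and setting equal to 23 bar^-2 gives a polynomial in X; the root in (0,1) is X = 0.773.
Then n_D = 0.497, n_T = 2.72, so y_D = 0.182.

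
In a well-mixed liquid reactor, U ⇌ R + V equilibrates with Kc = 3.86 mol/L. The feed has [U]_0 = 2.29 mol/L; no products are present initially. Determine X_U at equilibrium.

X = 0.705

Let X = conversion of U; extent ξ = 2.29·X mol/L.
Concentrations: [U] = 2.29 − 2.29X; [R] = 2.29X; [V] = 2.29X.
Kc = [R] [V] / ([U]).
Setting equal to 3.86 and solving for X on (0,1) gives X = 0.705.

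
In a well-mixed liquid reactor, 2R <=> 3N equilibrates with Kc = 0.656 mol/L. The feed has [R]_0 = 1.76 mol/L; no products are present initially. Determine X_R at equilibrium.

Let X = conversion of R; extent ξ = 1.76X/2 mol/L.
Concentrations: [R] = 1.76 − 1.76X; [N] = 2.64X.
Kc = [N]^3 / ([R]^2).
Solving Kc = 0.656 for X ∈ (0,1): X = 0.357.

X = 0.357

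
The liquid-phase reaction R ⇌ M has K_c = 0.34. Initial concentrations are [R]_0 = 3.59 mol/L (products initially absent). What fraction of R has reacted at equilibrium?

Let X = conversion of R; extent ξ = 3.59·X mol/L.
Concentrations: [R] = 3.59 − 3.59X; [M] = 3.59X.
K_c = [M] / ([R]).
Solving K_c = 0.34 for X ∈ (0,1): X = 0.254.

X = 0.254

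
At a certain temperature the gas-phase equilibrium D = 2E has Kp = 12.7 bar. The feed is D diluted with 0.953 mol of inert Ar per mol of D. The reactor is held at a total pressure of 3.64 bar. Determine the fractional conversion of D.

X = 0.757

Let X = conversion of D (basis 1 mol D); extent of reaction ξ = X.
At extent ξ: n_D = 1 − X; n_E = 2X; n_I = 0.953 (inert).
n_T = Σnᵢ = 1.95 + X.
y_i = n_i/n_T, p_i = y_i·P. Kp = p_E^2 / (p_D).
Substituting and setting equal to 12.7 bar gives a polynomial in X; the root in (0,1) is X = 0.757.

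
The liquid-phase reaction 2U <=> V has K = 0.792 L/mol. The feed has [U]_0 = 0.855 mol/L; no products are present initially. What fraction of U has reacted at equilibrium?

X = 0.434

Let X = conversion of U; extent ξ = 0.855X/2 mol/L.
Concentrations: [U] = 0.855 − 0.855X; [V] = 0.427X.
K = [V] / ([U]^2).
Setting equal to 0.792 and solving for X on (0,1) gives X = 0.434.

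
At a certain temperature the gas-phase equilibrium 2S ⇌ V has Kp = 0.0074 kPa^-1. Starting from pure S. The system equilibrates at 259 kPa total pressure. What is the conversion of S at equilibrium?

Let X = conversion of S (basis 1 mol S); extent of reaction ξ = 0.5X.
Moles: n_S = 1 − X; n_V = 0.5X.
Summing: n_T = 1 − 0.5X.
Mole fractions y_i = n_i/n_T; Kp = p_V / (p_S^2) with p_i = y_i·P.
This yields a degree-2 equation in X; solving on (0,1), X = 0.660.

X = 0.660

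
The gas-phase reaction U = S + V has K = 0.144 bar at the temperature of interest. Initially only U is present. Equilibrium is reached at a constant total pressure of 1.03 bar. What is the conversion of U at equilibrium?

Let X = conversion of U (basis 1 mol U); extent of reaction ξ = X.
At extent ξ: n_U = 1 − X; n_S = X; n_V = X.
Total moles n_T = 1 + X.
With p_i = (n_i/n_T)P, K = p_S p_V / (p_U).
This yields a degree-2 equation in X; solving on (0,1), X = 0.350.

X = 0.350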